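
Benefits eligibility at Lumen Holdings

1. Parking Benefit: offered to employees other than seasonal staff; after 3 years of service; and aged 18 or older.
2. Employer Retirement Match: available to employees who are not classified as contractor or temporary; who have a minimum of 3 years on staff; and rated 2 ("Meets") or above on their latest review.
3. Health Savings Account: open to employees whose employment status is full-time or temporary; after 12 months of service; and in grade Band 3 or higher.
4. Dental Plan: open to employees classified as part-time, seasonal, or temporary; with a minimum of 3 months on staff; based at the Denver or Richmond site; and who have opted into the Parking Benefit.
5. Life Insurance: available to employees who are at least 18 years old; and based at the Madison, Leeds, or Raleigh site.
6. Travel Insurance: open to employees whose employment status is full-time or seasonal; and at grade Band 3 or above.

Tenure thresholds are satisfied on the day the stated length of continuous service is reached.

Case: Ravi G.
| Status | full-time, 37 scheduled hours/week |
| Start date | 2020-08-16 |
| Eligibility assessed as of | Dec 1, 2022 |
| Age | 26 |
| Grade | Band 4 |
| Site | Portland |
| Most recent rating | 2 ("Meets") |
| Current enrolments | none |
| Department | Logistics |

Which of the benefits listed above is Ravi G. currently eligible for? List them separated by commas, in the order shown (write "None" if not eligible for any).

Health Savings Account, Travel Insurance

Service from 2020-08-16 to Dec 1, 2022: 837 days.
Parking Benefit — status full-time ✓ (not excluded); service 837 days < 3 years (≈1095 days) ✗ → not eligible.
Employer Retirement Match — status full-time ✓ (not excluded); service 837 days < 3 years (≈1095 days) ✗ → not eligible.
Health Savings Account — status full-time ✓; service 837 days ≥ 12 months (≈360 days) ✓; grade Band 4 ≥ Band 3 ✓ → eligible.
Dental Plan — status full-time ✗ (requires part-time, seasonal, or temporary) → not eligible.
Life Insurance — age 26 ≥ 18 ✓; site Portland ✗ (not Madison, Leeds, or Raleigh) → not eligible.
Travel Insurance — status full-time ✓; grade Band 4 ≥ Band 3 ✓ → eligible.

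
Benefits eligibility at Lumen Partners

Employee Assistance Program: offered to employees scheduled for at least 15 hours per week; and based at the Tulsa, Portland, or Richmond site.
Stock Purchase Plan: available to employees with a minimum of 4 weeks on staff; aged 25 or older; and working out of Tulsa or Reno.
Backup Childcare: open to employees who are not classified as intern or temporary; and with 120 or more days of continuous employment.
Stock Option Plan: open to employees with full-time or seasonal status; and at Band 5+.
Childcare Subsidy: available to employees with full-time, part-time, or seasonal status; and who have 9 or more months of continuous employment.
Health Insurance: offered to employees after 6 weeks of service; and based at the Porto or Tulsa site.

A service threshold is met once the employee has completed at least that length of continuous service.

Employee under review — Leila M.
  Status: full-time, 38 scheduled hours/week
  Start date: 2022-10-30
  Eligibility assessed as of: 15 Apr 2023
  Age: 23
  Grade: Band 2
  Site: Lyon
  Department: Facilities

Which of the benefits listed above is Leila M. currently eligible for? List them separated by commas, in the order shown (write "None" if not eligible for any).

Backup Childcare

Service from 2022-10-30 to 15 Apr 2023: 167 days.
Employee Assistance Program — 38 hrs/wk ≥ 15 ✓; site Lyon ✗ (not Tulsa, Portland, or Richmond) → not eligible.
Stock Purchase Plan — service 167 days ≥ 4 weeks (≈28 days) ✓; age 23 < 25 ✗ → not eligible.
Backup Childcare — status full-time ✓ (not excluded); service 167 days ≥ 120 days ✓ → eligible.
Stock Option Plan — status full-time ✓; grade Band 2 < Band 5 ✗ → not eligible.
Childcare Subsidy — status full-time ✓; service 167 days < 9 months (≈270 days) ✗ → not eligible.
Health Insurance — service 167 days ≥ 6 weeks (≈42 days) ✓; site Lyon ✗ (not Porto or Tulsa) → not eligible.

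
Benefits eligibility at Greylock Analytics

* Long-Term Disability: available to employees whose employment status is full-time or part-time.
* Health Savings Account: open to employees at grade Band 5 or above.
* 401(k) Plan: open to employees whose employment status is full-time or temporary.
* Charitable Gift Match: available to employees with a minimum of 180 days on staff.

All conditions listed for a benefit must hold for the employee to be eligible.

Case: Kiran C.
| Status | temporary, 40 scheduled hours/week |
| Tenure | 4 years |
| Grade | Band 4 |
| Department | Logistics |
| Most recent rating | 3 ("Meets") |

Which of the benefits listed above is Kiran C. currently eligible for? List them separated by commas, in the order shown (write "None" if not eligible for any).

401(k) Plan, Charitable Gift Match

Long-Term Disability — status temporary ✗ (requires full-time or part-time) → not eligible.
Health Savings Account — grade Band 4 < Band 5 ✗ → not eligible.
401(k) Plan — status temporary ✓ → eligible.
Charitable Gift Match — service 4 years ≥ 180 days ✓ → eligible.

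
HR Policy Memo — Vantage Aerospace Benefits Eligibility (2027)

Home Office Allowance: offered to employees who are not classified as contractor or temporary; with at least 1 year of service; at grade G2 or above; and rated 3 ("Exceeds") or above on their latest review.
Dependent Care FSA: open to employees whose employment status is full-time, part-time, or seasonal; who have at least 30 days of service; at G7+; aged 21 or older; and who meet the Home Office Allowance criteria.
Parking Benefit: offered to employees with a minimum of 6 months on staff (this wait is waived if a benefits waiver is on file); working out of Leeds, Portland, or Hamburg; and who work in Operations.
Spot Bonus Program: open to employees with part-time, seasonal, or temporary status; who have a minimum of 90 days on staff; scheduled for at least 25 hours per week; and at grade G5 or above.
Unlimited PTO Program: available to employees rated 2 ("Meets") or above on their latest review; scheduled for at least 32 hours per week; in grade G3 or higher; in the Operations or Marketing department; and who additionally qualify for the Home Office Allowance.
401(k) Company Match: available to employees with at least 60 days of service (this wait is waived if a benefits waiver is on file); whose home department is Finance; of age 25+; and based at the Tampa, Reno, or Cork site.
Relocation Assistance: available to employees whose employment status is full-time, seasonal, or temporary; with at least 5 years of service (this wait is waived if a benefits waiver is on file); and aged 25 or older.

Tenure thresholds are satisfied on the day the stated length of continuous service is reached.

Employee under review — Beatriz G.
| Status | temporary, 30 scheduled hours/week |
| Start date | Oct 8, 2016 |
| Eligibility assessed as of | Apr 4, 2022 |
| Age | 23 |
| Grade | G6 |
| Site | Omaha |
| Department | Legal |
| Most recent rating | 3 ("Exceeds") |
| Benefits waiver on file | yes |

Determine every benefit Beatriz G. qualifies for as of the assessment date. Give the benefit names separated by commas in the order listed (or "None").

Spot Bonus Program

Service from Oct 8, 2016 to Apr 4, 2022: 2004 days.
Home Office Allowance — status temporary ✗ (excluded) → not eligible.
Dependent Care FSA — status temporary ✗ (requires full-time, part-time, or seasonal) → not eligible.
Parking Benefit — benefits waiver on file ✓; site Omaha ✗ (not Leeds, Portland, or Hamburg) → not eligible.
Spot Bonus Program — status temporary ✓; service 2004 days ≥ 90 days ✓; 30 hrs/wk ≥ 25 ✓; grade G6 ≥ G5 ✓ → eligible.
Unlimited PTO Program — rating 3 ≥ 2 ✓; 30 hrs/wk < 32 ✗ → not eligible.
401(k) Company Match — benefits waiver on file ✓; dept Legal ✗ → not eligible.
Relocation Assistance — status temporary ✓; benefits waiver on file ✓; age 23 < 25 ✗ → not eligible.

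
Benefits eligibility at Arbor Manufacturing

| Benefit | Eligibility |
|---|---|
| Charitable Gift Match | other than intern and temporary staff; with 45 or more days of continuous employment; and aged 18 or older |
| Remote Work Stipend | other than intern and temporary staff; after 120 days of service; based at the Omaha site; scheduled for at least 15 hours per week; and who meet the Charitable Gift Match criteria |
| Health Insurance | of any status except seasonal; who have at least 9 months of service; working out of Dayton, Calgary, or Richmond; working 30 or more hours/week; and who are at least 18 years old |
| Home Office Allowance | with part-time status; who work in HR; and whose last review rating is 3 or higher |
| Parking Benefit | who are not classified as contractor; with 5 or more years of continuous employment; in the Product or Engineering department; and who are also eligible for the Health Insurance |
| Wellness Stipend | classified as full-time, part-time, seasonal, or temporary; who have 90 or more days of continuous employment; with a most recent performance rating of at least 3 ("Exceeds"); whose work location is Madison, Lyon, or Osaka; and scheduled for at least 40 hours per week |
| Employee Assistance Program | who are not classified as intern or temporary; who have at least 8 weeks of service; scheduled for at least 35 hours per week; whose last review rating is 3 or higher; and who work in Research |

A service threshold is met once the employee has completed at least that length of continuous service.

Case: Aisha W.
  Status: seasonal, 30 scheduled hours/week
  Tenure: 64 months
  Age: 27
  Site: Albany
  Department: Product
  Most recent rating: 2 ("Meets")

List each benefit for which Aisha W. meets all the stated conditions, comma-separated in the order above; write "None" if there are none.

Charitable Gift Match — status seasonal ✓ (not excluded); service 64 months ≥ 45 days ✓; age 27 ≥ 18 ✓ → eligible.
Remote Work Stipend — status seasonal ✓ (not excluded); service 64 months ≥ 120 days ✓; site Albany ✗ (not Omaha) → not eligible.
Health Insurance — status seasonal ✗ (excluded) → not eligible.
Home Office Allowance — status seasonal ✗ (requires part-time) → not eligible.
Parking Benefit — status seasonal ✓ (not excluded); service 64 months ≥ 5 years (≈1825 days) ✓; dept Product ✓; not eligible for Health Insurance ✗ → not eligible.
Wellness Stipend — status seasonal ✓; service 64 months ≥ 90 days ✓; rating 2 < 3 ✗ → not eligible.
Employee Assistance Program — status seasonal ✓ (not excluded); service 64 months ≥ 8 weeks (≈56 days) ✓; 30 hrs/wk < 35 ✗ → not eligible.

Charitable Gift Match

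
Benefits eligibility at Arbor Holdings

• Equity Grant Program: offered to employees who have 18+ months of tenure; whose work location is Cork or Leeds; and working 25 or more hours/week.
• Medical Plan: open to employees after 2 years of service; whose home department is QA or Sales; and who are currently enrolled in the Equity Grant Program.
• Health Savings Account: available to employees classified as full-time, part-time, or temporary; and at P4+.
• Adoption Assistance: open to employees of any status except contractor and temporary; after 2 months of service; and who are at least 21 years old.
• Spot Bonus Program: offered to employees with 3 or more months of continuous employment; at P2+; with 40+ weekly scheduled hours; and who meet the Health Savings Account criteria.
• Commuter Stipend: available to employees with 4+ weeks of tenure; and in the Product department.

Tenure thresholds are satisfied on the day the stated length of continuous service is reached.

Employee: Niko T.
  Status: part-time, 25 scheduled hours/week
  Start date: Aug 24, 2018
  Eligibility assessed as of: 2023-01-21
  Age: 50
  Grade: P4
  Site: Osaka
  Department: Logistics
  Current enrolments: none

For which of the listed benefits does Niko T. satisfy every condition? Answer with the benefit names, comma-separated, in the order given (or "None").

Health Savings Account, Adoption Assistance

Service from Aug 24, 2018 to 2023-01-21: 1611 days.
Equity Grant Program — service 1611 days ≥ 18 months (≈540 days) ✓; site Osaka ✗ (not Cork or Leeds) → not eligible.
Medical Plan — service 1611 days ≥ 2 years (≈730 days) ✓; dept Logistics ✗ → not eligible.
Health Savings Account — status part-time ✓; grade P4 ≥ P4 ✓ → eligible.
Adoption Assistance — status part-time ✓ (not excluded); service 1611 days ≥ 2 months (≈60 days) ✓; age 50 ≥ 21 ✓ → eligible.
Spot Bonus Program — service 1611 days ≥ 3 months (≈90 days) ✓; grade P4 ≥ P2 ✓; 25 hrs/wk < 40 ✗ → not eligible.
Commuter Stipend — service 1611 days ≥ 4 weeks (≈28 days) ✓; dept Logistics ✗ → not eligible.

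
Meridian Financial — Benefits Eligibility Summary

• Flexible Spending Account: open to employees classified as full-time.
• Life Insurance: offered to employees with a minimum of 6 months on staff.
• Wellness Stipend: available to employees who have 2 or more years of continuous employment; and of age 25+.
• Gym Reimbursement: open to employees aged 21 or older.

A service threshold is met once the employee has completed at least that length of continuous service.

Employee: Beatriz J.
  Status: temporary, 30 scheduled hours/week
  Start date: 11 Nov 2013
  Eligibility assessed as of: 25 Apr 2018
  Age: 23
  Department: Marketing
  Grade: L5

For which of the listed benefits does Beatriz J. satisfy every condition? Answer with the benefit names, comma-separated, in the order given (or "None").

Service from 11 Nov 2013 to 25 Apr 2018: 1626 days.
Flexible Spending Account — status temporary ✗ (requires full-time) → not eligible.
Life Insurance — service 1626 days ≥ 6 months (≈180 days) ✓ → eligible.
Wellness Stipend — service 1626 days ≥ 2 years (≈730 days) ✓; age 23 < 25 ✗ → not eligible.
Gym Reimbursement — age 23 ≥ 21 ✓ → eligible.

Life Insurance, Gym Reimbursement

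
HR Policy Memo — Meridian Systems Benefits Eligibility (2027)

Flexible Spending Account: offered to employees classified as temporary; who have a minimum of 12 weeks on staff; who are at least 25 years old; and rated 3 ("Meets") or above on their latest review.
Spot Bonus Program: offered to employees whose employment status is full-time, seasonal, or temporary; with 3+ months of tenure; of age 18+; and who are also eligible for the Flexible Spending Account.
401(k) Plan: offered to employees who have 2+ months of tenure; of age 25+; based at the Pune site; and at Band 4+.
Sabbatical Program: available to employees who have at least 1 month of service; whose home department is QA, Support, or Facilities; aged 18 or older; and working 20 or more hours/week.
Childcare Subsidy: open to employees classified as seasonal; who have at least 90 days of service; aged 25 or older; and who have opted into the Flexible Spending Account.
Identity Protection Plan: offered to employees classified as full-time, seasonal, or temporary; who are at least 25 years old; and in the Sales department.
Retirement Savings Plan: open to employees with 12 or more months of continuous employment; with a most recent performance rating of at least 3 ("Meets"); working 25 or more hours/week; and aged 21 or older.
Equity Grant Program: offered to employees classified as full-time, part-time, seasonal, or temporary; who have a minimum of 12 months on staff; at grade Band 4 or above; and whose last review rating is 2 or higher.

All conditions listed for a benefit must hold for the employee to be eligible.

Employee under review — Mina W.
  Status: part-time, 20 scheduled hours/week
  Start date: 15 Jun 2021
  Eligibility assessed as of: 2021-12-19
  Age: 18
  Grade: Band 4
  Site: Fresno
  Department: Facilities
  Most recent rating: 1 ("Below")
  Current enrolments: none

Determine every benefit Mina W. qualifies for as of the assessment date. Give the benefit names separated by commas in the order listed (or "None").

Service from 15 Jun 2021 to 2021-12-19: 187 days.
Flexible Spending Account — status part-time ✗ (requires temporary) → not eligible.
Spot Bonus Program — status part-time ✗ (requires full-time, seasonal, or temporary) → not eligible.
401(k) Plan — service 187 days ≥ 2 months (≈60 days) ✓; age 18 < 25 ✗ → not eligible.
Sabbatical Program — service 187 days ≥ 1 month (≈30 days) ✓; dept Facilities ✓; age 18 ≥ 18 ✓; 20 hrs/wk ≥ 20 ✓ → eligible.
Childcare Subsidy — status part-time ✗ (requires seasonal) → not eligible.
Identity Protection Plan — status part-time ✗ (requires full-time, seasonal, or temporary) → not eligible.
Retirement Savings Plan — service 187 days < 12 months (≈360 days) ✗ → not eligible.
Equity Grant Program — status part-time ✓; service 187 days < 12 months (≈360 days) ✗ → not eligible.

Sabbatical Program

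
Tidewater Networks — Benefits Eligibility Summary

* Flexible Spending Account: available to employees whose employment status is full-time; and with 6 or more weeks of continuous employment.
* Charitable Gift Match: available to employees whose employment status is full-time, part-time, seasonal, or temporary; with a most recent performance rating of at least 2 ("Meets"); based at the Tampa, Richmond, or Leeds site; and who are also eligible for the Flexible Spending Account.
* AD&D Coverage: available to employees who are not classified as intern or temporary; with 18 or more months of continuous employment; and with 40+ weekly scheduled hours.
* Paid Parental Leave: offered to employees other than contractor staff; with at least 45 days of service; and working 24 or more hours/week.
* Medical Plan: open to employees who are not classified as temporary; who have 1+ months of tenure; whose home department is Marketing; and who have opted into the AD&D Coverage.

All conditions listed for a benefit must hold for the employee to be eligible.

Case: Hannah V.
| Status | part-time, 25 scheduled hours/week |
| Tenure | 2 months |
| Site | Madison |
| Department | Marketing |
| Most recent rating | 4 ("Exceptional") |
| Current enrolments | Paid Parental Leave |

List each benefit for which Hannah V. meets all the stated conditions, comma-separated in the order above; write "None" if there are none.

Flexible Spending Account — status part-time ✗ (requires full-time) → not eligible.
Charitable Gift Match — status part-time ✓; rating 4 ≥ 2 ✓; site Madison ✗ (not Tampa, Richmond, or Leeds) → not eligible.
AD&D Coverage — status part-time ✓ (not excluded); service 2 months < 18 months ✗ → not eligible.
Paid Parental Leave — status part-time ✓ (not excluded); service 2 months ≥ 45 days ✓; 25 hrs/wk ≥ 24 ✓ → eligible.
Medical Plan — status part-time ✓ (not excluded); service 2 months ≥ 1 month ✓; dept Marketing ✓; not enrolled in AD&D Coverage ✗ → not eligible.

Paid Parental Leave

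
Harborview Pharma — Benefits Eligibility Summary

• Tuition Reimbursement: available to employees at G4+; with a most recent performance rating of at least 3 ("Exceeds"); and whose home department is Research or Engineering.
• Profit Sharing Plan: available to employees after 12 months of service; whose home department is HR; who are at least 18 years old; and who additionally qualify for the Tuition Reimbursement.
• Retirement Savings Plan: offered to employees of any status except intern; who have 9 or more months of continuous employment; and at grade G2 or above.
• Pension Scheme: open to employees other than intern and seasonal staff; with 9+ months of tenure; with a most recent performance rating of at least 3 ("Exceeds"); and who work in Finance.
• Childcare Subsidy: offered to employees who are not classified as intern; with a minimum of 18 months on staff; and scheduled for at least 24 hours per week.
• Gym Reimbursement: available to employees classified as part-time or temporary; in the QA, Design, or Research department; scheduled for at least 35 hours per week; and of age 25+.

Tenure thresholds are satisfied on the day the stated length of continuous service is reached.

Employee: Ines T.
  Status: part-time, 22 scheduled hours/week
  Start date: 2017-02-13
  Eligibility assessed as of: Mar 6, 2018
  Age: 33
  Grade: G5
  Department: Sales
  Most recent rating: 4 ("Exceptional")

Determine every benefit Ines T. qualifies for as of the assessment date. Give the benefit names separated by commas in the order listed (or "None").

Retirement Savings Plan

Service from 2017-02-13 to Mar 6, 2018: 386 days.
Tuition Reimbursement — grade G5 ≥ G4 ✓; rating 4 ≥ 3 ✓; dept Sales ✗ → not eligible.
Profit Sharing Plan — service 386 days ≥ 12 months (≈360 days) ✓; dept Sales ✗ → not eligible.
Retirement Savings Plan — status part-time ✓ (not excluded); service 386 days ≥ 9 months (≈270 days) ✓; grade G5 ≥ G2 ✓ → eligible.
Pension Scheme — status part-time ✓ (not excluded); service 386 days ≥ 9 months (≈270 days) ✓; rating 4 ≥ 3 ✓; dept Sales ✗ → not eligible.
Childcare Subsidy — status part-time ✓ (not excluded); service 386 days < 18 months (≈540 days) ✗ → not eligible.
Gym Reimbursement — status part-time ✓; dept Sales ✗ → not eligible.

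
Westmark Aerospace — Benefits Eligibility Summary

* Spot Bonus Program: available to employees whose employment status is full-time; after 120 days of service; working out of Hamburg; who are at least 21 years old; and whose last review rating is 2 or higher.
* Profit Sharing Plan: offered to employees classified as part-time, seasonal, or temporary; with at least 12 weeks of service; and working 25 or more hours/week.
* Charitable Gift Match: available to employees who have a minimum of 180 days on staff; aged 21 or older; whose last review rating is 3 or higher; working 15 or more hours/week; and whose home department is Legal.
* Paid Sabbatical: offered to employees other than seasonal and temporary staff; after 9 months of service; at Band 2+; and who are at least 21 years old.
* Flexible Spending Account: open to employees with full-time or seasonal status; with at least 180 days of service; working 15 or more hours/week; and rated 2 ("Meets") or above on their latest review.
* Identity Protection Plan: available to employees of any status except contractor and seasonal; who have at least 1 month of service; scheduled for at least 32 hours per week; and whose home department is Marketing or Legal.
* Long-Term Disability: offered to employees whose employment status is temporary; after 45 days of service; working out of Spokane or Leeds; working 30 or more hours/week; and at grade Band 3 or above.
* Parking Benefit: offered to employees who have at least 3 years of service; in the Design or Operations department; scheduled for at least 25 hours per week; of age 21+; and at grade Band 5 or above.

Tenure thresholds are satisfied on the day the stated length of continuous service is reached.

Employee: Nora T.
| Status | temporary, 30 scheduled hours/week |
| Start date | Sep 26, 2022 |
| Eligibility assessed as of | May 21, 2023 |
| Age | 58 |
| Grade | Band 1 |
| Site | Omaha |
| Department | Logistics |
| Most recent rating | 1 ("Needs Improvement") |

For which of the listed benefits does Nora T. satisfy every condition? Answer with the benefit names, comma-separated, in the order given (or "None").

Service from Sep 26, 2022 to May 21, 2023: 237 days.
Spot Bonus Program — status temporary ✗ (requires full-time) → not eligible.
Profit Sharing Plan — status temporary ✓; service 237 days ≥ 12 weeks (≈84 days) ✓; 30 hrs/wk ≥ 25 ✓ → eligible.
Charitable Gift Match — service 237 days ≥ 180 days ✓; age 58 ≥ 21 ✓; rating 1 < 3 ✗ → not eligible.
Paid Sabbatical — status temporary ✗ (excluded) → not eligible.
Flexible Spending Account — status temporary ✗ (requires full-time or seasonal) → not eligible.
Identity Protection Plan — status temporary ✓ (not excluded); service 237 days ≥ 1 month (≈30 days) ✓; 30 hrs/wk < 32 ✗ → not eligible.
Long-Term Disability — status temporary ✓; service 237 days ≥ 45 days ✓; site Omaha ✗ (not Spokane or Leeds) → not eligible.
Parking Benefit — service 237 days < 3 years (≈1095 days) ✗ → not eligible.

Profit Sharing Plan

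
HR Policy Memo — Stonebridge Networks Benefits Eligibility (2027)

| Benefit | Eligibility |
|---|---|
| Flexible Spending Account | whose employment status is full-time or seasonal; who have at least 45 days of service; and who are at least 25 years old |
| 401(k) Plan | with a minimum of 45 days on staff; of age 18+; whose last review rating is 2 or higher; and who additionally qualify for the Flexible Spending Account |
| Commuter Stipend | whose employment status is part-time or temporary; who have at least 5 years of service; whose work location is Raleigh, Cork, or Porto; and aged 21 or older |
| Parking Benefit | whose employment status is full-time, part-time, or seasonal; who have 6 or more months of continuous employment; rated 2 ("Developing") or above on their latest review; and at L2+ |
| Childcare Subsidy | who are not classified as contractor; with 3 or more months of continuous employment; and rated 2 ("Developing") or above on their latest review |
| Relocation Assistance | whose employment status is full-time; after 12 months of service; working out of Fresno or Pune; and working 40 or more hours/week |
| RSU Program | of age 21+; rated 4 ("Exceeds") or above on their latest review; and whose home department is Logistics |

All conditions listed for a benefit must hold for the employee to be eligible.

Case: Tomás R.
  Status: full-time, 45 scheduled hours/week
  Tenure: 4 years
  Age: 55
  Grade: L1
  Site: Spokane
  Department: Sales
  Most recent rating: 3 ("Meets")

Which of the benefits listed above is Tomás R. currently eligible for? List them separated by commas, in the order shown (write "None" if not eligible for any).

Flexible Spending Account, 401(k) Plan, Childcare Subsidy

Flexible Spending Account — status full-time ✓; service 4 years ≥ 45 days ✓; age 55 ≥ 25 ✓ → eligible.
401(k) Plan — service 4 years ≥ 45 days ✓; age 55 ≥ 18 ✓; rating 3 ≥ 2 ✓; eligible for Flexible Spending Account ✓ → eligible.
Commuter Stipend — status full-time ✗ (requires part-time or temporary) → not eligible.
Parking Benefit — status full-time ✓; service 4 years ≥ 6 months (≈180 days) ✓; rating 3 ≥ 2 ✓; grade L1 < L2 ✗ → not eligible.
Childcare Subsidy — status full-time ✓ (not excluded); service 4 years ≥ 3 months (≈90 days) ✓; rating 3 ≥ 2 ✓ → eligible.
Relocation Assistance — status full-time ✓; service 4 years ≥ 12 months (≈360 days) ✓; site Spokane ✗ (not Fresno or Pune) → not eligible.
RSU Program — age 55 ≥ 21 ✓; rating 3 < 4 ✗ → not eligible.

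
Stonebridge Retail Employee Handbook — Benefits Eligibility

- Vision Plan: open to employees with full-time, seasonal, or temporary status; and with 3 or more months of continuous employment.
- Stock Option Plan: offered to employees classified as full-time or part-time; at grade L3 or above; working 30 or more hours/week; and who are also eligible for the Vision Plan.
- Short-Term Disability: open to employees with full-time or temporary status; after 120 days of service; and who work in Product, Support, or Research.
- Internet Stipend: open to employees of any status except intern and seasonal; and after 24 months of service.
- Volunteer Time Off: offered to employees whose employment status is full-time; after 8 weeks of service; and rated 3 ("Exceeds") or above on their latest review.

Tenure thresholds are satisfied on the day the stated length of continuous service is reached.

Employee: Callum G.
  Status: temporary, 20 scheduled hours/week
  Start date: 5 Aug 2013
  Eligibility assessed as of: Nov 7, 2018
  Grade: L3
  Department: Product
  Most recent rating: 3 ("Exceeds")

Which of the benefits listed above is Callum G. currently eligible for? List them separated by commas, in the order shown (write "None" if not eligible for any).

Service from 5 Aug 2013 to Nov 7, 2018: 1920 days.
Vision Plan — status temporary ✓; service 1920 days ≥ 3 months (≈90 days) ✓ → eligible.
Stock Option Plan — status temporary ✗ (requires full-time or part-time) → not eligible.
Short-Term Disability — status temporary ✓; service 1920 days ≥ 120 days ✓; dept Product ✓ → eligible.
Internet Stipend — status temporary ✓ (not excluded); service 1920 days ≥ 24 months (≈720 days) ✓ → eligible.
Volunteer Time Off — status temporary ✗ (requires full-time) → not eligible.

Vision Plan, Short-Term Disability, Internet Stipend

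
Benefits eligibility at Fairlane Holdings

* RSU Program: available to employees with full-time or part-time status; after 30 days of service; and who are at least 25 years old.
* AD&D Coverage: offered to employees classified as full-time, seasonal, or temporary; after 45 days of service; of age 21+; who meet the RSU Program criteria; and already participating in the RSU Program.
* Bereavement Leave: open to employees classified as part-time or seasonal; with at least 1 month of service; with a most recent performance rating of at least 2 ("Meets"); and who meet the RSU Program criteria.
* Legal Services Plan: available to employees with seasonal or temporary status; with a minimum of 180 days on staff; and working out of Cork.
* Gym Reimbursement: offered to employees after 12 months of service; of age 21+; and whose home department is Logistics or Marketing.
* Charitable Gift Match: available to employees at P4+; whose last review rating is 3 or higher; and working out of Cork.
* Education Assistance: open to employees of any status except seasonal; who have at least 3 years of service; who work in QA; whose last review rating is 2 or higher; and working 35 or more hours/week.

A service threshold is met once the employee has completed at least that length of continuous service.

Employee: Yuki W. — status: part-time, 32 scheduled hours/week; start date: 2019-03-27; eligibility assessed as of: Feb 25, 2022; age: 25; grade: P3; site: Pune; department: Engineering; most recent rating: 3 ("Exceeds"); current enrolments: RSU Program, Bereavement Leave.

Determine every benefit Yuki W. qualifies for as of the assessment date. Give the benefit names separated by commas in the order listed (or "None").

RSU Program, Bereavement Leave

Service from 2019-03-27 to Feb 25, 2022: 1066 days.
RSU Program — status part-time ✓; service 1066 days ≥ 30 days ✓; age 25 ≥ 25 ✓ → eligible.
AD&D Coverage — status part-time ✗ (requires full-time, seasonal, or temporary) → not eligible.
Bereavement Leave — status part-time ✓; service 1066 days ≥ 1 month (≈30 days) ✓; rating 3 ≥ 2 ✓; eligible for RSU Program ✓ → eligible.
Legal Services Plan — status part-time ✗ (requires seasonal or temporary) → not eligible.
Gym Reimbursement — service 1066 days ≥ 12 months (≈360 days) ✓; age 25 ≥ 21 ✓; dept Engineering ✗ → not eligible.
Charitable Gift Match — grade P3 < P4 ✗ → not eligible.
Education Assistance — status part-time ✓ (not excluded); service 1066 days < 3 years (≈1095 days) ✗ → not eligible.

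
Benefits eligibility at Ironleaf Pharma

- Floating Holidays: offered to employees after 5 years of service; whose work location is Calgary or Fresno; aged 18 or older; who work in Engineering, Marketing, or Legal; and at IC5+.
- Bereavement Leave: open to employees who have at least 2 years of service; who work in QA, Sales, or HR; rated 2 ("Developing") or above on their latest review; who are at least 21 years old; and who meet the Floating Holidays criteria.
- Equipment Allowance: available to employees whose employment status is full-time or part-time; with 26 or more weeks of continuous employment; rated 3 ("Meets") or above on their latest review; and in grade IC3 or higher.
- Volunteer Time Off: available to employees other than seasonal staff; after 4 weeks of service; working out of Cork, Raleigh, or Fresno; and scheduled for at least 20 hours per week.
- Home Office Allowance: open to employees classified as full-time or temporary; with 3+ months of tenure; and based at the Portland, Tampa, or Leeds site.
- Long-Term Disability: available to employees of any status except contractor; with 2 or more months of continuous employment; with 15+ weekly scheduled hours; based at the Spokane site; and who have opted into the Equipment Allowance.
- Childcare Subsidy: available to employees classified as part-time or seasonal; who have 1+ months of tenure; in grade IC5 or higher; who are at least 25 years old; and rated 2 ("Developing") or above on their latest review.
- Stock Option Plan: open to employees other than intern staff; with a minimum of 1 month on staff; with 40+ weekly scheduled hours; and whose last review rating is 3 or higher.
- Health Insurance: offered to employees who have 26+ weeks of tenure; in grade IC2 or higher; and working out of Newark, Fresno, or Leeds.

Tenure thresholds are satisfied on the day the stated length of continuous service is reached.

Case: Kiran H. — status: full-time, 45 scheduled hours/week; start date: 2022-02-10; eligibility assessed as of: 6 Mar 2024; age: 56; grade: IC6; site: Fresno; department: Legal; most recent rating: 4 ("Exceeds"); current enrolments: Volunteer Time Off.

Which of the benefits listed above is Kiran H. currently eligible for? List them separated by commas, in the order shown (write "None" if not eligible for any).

Service from 2022-02-10 to 6 Mar 2024: 755 days.
Floating Holidays — service 755 days < 5 years (≈1825 days) ✗ → not eligible.
Bereavement Leave — service 755 days ≥ 2 years (≈730 days) ✓; dept Legal ✗ → not eligible.
Equipment Allowance — status full-time ✓; service 755 days ≥ 26 weeks (≈182 days) ✓; rating 4 ≥ 3 ✓; grade IC6 ≥ IC3 ✓ → eligible.
Volunteer Time Off — status full-time ✓ (not excluded); service 755 days ≥ 4 weeks (≈28 days) ✓; site Fresno ✓; 45 hrs/wk ≥ 20 ✓ → eligible.
Home Office Allowance — status full-time ✓; service 755 days ≥ 3 months (≈90 days) ✓; site Fresno ✗ (not Portland, Tampa, or Leeds) → not eligible.
Long-Term Disability — status full-time ✓ (not excluded); service 755 days ≥ 2 months (≈60 days) ✓; 45 hrs/wk ≥ 15 ✓; site Fresno ✗ (not Spokane) → not eligible.
Childcare Subsidy — status full-time ✗ (requires part-time or seasonal) → not eligible.
Stock Option Plan — status full-time ✓ (not excluded); service 755 days ≥ 1 month (≈30 days) ✓; 45 hrs/wk ≥ 40 ✓; rating 4 ≥ 3 ✓ → eligible.
Health Insurance — service 755 days ≥ 26 weeks (≈182 days) ✓; grade IC6 ≥ IC2 ✓; site Fresno ✓ → eligible.

Equipment Allowance, Volunteer Time Off, Stock Option Plan, Health Insurance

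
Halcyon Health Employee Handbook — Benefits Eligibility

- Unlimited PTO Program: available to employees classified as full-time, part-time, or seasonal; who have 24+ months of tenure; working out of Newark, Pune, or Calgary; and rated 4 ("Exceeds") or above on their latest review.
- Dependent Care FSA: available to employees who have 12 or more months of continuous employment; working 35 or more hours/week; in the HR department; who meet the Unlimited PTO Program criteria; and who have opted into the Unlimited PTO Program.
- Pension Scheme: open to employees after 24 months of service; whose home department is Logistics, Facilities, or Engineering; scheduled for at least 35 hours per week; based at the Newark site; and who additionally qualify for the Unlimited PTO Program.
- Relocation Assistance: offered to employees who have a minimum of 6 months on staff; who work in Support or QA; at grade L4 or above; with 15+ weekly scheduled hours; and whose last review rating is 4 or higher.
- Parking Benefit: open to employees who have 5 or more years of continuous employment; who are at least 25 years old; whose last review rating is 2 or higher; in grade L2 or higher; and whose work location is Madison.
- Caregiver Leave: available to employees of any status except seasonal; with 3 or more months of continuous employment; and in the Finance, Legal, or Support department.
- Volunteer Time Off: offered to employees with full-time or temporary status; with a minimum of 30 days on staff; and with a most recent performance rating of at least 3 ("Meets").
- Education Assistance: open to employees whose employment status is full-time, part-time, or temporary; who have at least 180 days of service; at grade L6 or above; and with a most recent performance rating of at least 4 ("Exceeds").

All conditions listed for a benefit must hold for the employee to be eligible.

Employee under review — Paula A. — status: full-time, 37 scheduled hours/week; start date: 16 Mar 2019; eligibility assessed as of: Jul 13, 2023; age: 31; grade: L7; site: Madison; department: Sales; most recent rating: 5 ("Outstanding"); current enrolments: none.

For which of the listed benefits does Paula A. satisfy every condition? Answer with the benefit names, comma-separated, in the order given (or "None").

Service from 16 Mar 2019 to Jul 13, 2023: 1580 days.
Unlimited PTO Program — status full-time ✓; service 1580 days ≥ 24 months (≈720 days) ✓; site Madison ✗ (not Newark, Pune, or Calgary) → not eligible.
Dependent Care FSA — service 1580 days ≥ 12 months (≈360 days) ✓; 37 hrs/wk ≥ 35 ✓; dept Sales ✗ → not eligible.
Pension Scheme — service 1580 days ≥ 24 months (≈720 days) ✓; dept Sales ✗ → not eligible.
Relocation Assistance — service 1580 days ≥ 6 months (≈180 days) ✓; dept Sales ✗ → not eligible.
Parking Benefit — service 1580 days < 5 years (≈1825 days) ✗ → not eligible.
Caregiver Leave — status full-time ✓ (not excluded); service 1580 days ≥ 3 months (≈90 days) ✓; dept Sales ✗ → not eligible.
Volunteer Time Off — status full-time ✓; service 1580 days ≥ 30 days ✓; rating 5 ≥ 3 ✓ → eligible.
Education Assistance — status full-time ✓; service 1580 days ≥ 180 days ✓; grade L7 ≥ L6 ✓; rating 5 ≥ 4 ✓ → eligible.

Volunteer Time Off, Education Assistance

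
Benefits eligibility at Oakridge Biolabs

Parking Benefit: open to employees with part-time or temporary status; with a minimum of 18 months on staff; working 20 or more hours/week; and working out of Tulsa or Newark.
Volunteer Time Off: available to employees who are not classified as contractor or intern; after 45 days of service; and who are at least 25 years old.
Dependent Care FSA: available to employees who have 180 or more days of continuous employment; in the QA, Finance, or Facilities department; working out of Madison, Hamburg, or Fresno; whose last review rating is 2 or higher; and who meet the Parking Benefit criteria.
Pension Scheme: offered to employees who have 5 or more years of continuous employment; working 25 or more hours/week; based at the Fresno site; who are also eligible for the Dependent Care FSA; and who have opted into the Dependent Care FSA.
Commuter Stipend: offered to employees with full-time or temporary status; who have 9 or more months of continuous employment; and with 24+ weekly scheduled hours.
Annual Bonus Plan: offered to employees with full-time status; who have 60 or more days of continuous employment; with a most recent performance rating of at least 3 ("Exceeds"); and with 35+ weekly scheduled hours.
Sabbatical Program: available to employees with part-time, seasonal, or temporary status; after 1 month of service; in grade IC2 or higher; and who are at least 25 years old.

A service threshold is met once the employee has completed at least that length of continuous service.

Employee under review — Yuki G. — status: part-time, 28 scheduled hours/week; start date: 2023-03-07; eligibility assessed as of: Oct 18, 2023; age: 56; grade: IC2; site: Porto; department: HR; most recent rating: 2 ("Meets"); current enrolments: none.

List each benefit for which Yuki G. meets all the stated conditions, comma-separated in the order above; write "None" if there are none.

Service from 2023-03-07 to Oct 18, 2023: 225 days.
Parking Benefit — status part-time ✓; service 225 days < 18 months (≈540 days) ✗ → not eligible.
Volunteer Time Off — status part-time ✓ (not excluded); service 225 days ≥ 45 days ✓; age 56 ≥ 25 ✓ → eligible.
Dependent Care FSA — service 225 days ≥ 180 days ✓; dept HR ✗ → not eligible.
Pension Scheme — service 225 days < 5 years (≈1825 days) ✗ → not eligible.
Commuter Stipend — status part-time ✗ (requires full-time or temporary) → not eligible.
Annual Bonus Plan — status part-time ✗ (requires full-time) → not eligible.
Sabbatical Program — status part-time ✓; service 225 days ≥ 1 month (≈30 days) ✓; grade IC2 ≥ IC2 ✓; age 56 ≥ 25 ✓ → eligible.

Volunteer Time Off, Sabbatical Program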